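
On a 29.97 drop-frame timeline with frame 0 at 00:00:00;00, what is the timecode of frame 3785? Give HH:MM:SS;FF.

Each 10-minute DF block holds 10 × 60 × 30 − 9 × 2 = 17982 frames. 3785 ÷ 17982 → 0 full blocks, remainder 3785.
Within the partial block the first minute is 1800 frames and each further minute 1798, so 2 further minute boundaries passed. Total skipped labels = 18 × 0 + 2 × 2 = 4.
Non-drop label index = 3785 + 4 = 3789; at 30 labels/s that is 00:02:06:09, i.e. DF 00:02:06;09.

00:02:06;09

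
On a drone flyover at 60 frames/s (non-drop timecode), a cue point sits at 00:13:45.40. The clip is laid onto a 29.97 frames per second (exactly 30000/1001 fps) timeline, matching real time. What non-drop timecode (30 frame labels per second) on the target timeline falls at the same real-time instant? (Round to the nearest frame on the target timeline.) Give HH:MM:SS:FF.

00:13:44:25

Source frame index: (0×3600 + 13×60 + 45) × 60 + 40 = 49540.
Real time: 49540 / (60) = 2477/3 s.
Target frame: (2477/3) × (30000/1001) = 24770000/1001 ≈ 24745.255 → 24745.
At 30 labels/s: frame 24745 → 00:13:44:25.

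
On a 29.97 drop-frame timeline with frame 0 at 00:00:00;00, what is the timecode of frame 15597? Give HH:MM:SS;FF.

Each 10-minute DF block holds 10 × 60 × 30 − 9 × 2 = 17982 frames. 15597 ÷ 17982 → 0 full blocks, remainder 15597.
Within the partial block the first minute is 1800 frames and each further minute 1798, so 8 further minute boundaries passed. Total skipped labels = 18 × 0 + 2 × 8 = 16.
Non-drop label index = 15597 + 16 = 15613; at 30 labels/s that is 00:08:40:13, i.e. DF 00:08:40;13.

00:08:40;13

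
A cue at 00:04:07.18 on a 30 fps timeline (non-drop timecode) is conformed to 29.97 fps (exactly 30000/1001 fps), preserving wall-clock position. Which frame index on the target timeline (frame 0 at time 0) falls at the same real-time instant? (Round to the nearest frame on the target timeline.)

frame 7421

Source frame index: (0×3600 + 4×60 + 7) × 30 + 18 = 7428.
Real time: 7428 / (30) = 1238/5 s.
Target frame: (1238/5) × (30000/1001) = 7428000/1001 ≈ 7420.579 → 7421.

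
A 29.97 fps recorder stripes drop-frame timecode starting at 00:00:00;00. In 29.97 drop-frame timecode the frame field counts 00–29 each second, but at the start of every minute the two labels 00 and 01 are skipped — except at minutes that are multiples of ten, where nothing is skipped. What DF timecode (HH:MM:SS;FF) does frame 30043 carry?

00:16:42;13

Each 10-minute DF block holds 10 × 60 × 30 − 9 × 2 = 17982 frames. 30043 ÷ 17982 → 1 full block, remainder 12061.
Within the partial block the first minute is 1800 frames and each further minute 1798, so 6 further minute boundaries passed. Total skipped labels = 18 × 1 + 2 × 6 = 30.
Non-drop label index = 30043 + 30 = 30073; at 30 labels/s that is 00:16:42:13, i.e. DF 00:16:42;13.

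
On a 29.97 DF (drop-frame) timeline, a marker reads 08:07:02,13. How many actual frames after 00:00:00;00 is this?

As if non-drop at 30 labels/s: (8 × 3600 + 7 × 60 + 2) × 30 + 13 = 876673.
Minute boundaries passed: 487; those not divisible by 10: 487 − 48 = 439; dropped labels = 2 × 439 = 878.
Actual frame index = 876673 − 878 = 875795.

875795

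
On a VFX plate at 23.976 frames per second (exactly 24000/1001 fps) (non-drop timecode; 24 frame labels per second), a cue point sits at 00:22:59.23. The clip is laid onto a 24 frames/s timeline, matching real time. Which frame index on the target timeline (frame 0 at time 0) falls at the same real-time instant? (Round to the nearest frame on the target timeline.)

frame 33152

Source frame index: (0×3600 + 22×60 + 59) × 24 + 23 = 33119.
Real time: 33119 / (24000/1001) = 33152119/24000 s.
Target frame: (33152119/24000) × (24) = 33152119/1000 ≈ 33152.119 → 33152.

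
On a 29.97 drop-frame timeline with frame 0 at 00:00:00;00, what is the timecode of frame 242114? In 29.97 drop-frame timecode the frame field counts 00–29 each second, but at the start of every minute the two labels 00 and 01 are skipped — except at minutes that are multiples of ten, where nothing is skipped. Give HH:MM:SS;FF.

Ten DF minutes hold 17982 frames, so frame 242114 lies in block 13 (frames 233766–251747) with 8348 frames into that block.
The block's first minute is 1800 frames and the rest 1798 each; 8348 frames reaches minute 4, so 13 × 18 + 4 × 2 = 242 labels have been skipped so far.
Adding those back, label number 242114 + 242 = 242356 at 30 labels/s is 8078 s + 16 f = 2 h 14 min 38 s frame 16, i.e. 02:14:38;16.

02:14:38;16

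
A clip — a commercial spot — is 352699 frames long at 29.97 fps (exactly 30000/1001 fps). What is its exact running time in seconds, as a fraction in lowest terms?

Running time = 352699 ÷ (30000/1001) = 352699 × 1001/30000 = 353051699/30000 s.

353051699/30000 seconds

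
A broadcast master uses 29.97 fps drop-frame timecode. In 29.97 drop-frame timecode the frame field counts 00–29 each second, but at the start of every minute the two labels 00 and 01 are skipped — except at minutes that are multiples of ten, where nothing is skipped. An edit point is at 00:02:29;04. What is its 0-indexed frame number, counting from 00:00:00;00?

As if non-drop at 30 labels/s: (0 × 3600 + 2 × 60 + 29) × 30 + 4 = 4474.
Minute boundaries passed: 2; those not divisible by 10: 2 − 0 = 2; dropped labels = 2 × 2 = 4.
Actual frame index = 4474 − 4 = 4470.

4470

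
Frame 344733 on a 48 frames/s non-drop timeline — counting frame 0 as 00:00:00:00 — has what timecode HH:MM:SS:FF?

344733 ÷ 48 = 7181 full seconds, remainder 45 frames.
7181 s = 1 h 59 min 41 s.
Timecode: 01:59:41:45.

01:59:41:45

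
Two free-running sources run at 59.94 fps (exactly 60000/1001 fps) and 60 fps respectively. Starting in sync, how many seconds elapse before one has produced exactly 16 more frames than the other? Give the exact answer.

The gap grows by |60 − 60000/1001| = 60/1001 frames per second.
Time for a 16-frame gap: 16 ÷ (60/1001) = 4004/15 s.

4004/15 seconds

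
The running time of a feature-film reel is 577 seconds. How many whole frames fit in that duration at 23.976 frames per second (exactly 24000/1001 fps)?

13834 frames

Frames = 577 × 24000/1001 = 13848000/1001 ≈ 13834.1658.
Complete frames: 13834.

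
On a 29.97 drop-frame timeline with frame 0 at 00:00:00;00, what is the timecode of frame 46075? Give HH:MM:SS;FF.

00:25:37;11

Ten DF minutes hold 17982 frames, so frame 46075 lies in block 2 (frames 35964–53945) with 10111 frames into that block.
The block's first minute is 1800 frames and the rest 1798 each; 10111 frames reaches minute 5, so 2 × 18 + 5 × 2 = 46 labels have been skipped so far.
Adding those back, label number 46075 + 46 = 46121 at 30 labels/s is 1537 s + 11 f = 0 h 25 min 37 s frame 11, i.e. 00:25:37;11.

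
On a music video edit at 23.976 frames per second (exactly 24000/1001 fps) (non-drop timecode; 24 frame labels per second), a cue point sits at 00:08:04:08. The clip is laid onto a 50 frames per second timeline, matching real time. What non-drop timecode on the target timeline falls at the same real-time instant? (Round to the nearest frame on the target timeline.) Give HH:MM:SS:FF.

00:08:04:41

Source frame index: (0×3600 + 8×60 + 4) × 24 + 8 = 11624.
Real time: 11624 / (24000/1001) = 1454453/3000 s.
Target frame: (1454453/3000) × (50) = 1454453/60 ≈ 24240.883 → 24241.
At 50 labels/s: frame 24241 → 00:08:04:41.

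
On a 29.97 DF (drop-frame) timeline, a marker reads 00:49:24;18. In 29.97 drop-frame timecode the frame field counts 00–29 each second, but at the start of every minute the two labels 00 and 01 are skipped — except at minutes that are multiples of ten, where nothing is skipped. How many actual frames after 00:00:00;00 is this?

Complete 10-minute blocks: 4, each 17982 frames → 71928.
Remaining 9 whole minutes in the current block: 1800 + 8 × 1798 = 16184 frames.
Within the current minute: 24 × 30 + 18 − 2 = 736 (labels ;00/;01 skipped at this minute). Total = 71928 + 16184 + 736 = 88848.

88848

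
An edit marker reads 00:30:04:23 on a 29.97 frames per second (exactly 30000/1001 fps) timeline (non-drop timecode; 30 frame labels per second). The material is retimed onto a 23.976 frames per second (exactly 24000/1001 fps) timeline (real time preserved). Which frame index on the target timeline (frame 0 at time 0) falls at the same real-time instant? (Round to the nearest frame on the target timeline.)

Source frame index: (0×3600 + 30×60 + 4) × 30 + 23 = 54143.
Real time: 54143 / (30000/1001) = 54197143/30000 s.
Target frame: (54197143/30000) × (24000/1001) = 216572/5 ≈ 43314.400 → 43314.

frame 43314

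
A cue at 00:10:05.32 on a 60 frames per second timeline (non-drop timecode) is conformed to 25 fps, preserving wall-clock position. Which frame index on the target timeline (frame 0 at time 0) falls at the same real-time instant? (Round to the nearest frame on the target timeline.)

frame 15138

Source frame index: (0×3600 + 10×60 + 5) × 60 + 32 = 36332.
Real time: 36332 / (60) = 9083/15 s.
Target frame: (9083/15) × (25) = 45415/3 ≈ 15138.333 → 15138.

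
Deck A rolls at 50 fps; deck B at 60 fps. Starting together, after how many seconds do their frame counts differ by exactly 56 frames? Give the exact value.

The gap grows by |60 − 50| = 10 frames per second.
Time for a 56-frame gap: 56 ÷ (10) = 5.6 s.

5.6 seconds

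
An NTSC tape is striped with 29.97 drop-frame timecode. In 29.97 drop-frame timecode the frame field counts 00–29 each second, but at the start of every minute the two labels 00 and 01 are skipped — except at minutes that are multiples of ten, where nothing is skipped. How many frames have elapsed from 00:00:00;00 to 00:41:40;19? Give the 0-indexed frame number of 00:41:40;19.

As if non-drop at 30 labels/s: (0 × 3600 + 41 × 60 + 40) × 30 + 19 = 75019.
Minute boundaries passed: 41; those not divisible by 10: 41 − 4 = 37; dropped labels = 2 × 37 = 74.
Actual frame index = 75019 − 74 = 74945.

74945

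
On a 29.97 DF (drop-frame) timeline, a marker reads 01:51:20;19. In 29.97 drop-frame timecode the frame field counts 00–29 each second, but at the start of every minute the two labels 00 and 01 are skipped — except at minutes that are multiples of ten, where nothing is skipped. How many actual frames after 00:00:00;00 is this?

200219

Complete 10-minute blocks: 11, each 17982 frames → 197802.
Remaining 1 whole minute in the current block: 1800 + 0 × 1798 = 1800 frames.
Within the current minute: 20 × 30 + 19 − 2 = 617 (labels ;00/;01 skipped at this minute). Total = 197802 + 1800 + 617 = 200219.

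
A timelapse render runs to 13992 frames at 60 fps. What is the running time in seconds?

Running time = 13992 / (60) = 233.2 s.

233.2 seconds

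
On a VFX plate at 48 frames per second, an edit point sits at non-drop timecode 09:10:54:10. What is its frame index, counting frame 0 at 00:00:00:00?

Total seconds to the label: (9 × 3600 + 10 × 60 + 54) = 33054.
Frame index = 33054 × 48 + 10 = 1586602.

frame 1586602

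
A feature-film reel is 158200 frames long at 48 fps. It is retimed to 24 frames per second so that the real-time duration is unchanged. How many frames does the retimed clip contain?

79100 frames

Target frames = source frames × (target rate / source rate) = 158200 × (24)/(48) = 158200 × 1/2 = 79100.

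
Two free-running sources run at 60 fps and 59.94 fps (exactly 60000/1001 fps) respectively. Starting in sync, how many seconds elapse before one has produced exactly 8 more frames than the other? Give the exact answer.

The gap grows by |60000/1001 − 60| = 60/1001 frames per second.
Time for a 8-frame gap: 8 ÷ (60/1001) = 2002/15 s.

2002/15 seconds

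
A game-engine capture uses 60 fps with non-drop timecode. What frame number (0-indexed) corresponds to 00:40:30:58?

frame 145858

Total seconds to the label: (0 × 3600 + 40 × 60 + 30) = 2430.
Frame index = 2430 × 60 + 58 = 145858.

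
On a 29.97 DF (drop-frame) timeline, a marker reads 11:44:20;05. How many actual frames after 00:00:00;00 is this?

1266537

As if non-drop at 30 labels/s: (11 × 3600 + 44 × 60 + 20) × 30 + 5 = 1267805.
Minute boundaries passed: 704; those not divisible by 10: 704 − 70 = 634; dropped labels = 2 × 634 = 1268.
Actual frame index = 1267805 − 1268 = 1266537.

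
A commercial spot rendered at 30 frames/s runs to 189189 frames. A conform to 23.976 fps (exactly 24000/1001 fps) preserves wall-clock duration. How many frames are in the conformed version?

151200 frames

Target frames = source frames × (target rate / source rate) = 189189 × (24000/1001)/(30) = 189189 × 800/1001 = 151200.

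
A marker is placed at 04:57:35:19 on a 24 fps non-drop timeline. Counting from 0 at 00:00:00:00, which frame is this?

428539

Total seconds to the label: (4 × 3600 + 57 × 60 + 35) = 17855.
Frame index = 17855 × 24 + 19 = 428539.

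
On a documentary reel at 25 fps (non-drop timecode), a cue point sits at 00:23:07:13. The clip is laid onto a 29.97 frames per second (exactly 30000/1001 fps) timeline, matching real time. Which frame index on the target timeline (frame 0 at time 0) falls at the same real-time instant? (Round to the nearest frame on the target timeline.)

frame 41584

Source frame index: (0×3600 + 23×60 + 7) × 25 + 13 = 34688.
Real time: 34688 / (25) = 34688/25 s.
Target frame: (34688/25) × (30000/1001) = 41625600/1001 ≈ 41584.016 → 41584.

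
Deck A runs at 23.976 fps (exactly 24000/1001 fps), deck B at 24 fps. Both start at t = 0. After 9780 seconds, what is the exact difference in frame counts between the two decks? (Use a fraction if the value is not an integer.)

234720/1001 frames

A emits 24000/1001 × 9780 = 234720000/1001 frames; B emits 24 × 9780 = 234720.
Difference = 234720/1001 frames (≈ 234.4855); B is ahead of A.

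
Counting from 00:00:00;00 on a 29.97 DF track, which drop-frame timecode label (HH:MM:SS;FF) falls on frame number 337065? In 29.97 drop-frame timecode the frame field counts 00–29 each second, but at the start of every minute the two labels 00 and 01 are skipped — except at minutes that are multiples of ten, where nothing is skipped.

Ten DF minutes hold 17982 frames, so frame 337065 lies in block 18 (frames 323676–341657) with 13389 frames into that block.
The block's first minute is 1800 frames and the rest 1798 each; 13389 frames reaches minute 7, so 18 × 18 + 7 × 2 = 338 labels have been skipped so far.
Adding those back, label number 337065 + 338 = 337403 at 30 labels/s is 11246 s + 23 f = 3 h 7 min 26 s frame 23, i.e. 03:07:26;23.

03:07:26;23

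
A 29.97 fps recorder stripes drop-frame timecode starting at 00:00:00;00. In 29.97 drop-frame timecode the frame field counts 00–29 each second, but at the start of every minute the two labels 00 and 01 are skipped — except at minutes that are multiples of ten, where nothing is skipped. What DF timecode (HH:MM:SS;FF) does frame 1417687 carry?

13:08:23;17

Ten DF minutes hold 17982 frames, so frame 1417687 lies in block 78 (frames 1402596–1420577) with 15091 frames into that block.
The block's first minute is 1800 frames and the rest 1798 each; 15091 frames reaches minute 8, so 78 × 18 + 8 × 2 = 1420 labels have been skipped so far.
Adding those back, label number 1417687 + 1420 = 1419107 at 30 labels/s is 47303 s + 17 f = 13 h 8 min 23 s frame 17, i.e. 13:08:23;17.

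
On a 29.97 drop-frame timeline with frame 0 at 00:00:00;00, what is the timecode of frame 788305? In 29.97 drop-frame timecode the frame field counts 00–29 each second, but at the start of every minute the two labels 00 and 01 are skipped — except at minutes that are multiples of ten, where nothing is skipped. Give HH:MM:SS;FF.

07:18:23;05

Ten DF minutes hold 17982 frames, so frame 788305 lies in block 43 (frames 773226–791207) with 15079 frames into that block.
The block's first minute is 1800 frames and the rest 1798 each; 15079 frames reaches minute 8, so 43 × 18 + 8 × 2 = 790 labels have been skipped so far.
Adding those back, label number 788305 + 790 = 789095 at 30 labels/s is 26303 s + 5 f = 7 h 18 min 23 s frame 5, i.e. 07:18:23;05.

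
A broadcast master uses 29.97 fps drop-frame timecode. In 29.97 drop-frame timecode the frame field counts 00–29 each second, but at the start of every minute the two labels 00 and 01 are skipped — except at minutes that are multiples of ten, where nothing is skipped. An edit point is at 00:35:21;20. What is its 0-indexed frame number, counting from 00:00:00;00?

As if non-drop at 30 labels/s: (0 × 3600 + 35 × 60 + 21) × 30 + 20 = 63650.
Minute boundaries passed: 35; those not divisible by 10: 35 − 3 = 32; dropped labels = 2 × 32 = 64.
Actual frame index = 63650 − 64 = 63586.

63586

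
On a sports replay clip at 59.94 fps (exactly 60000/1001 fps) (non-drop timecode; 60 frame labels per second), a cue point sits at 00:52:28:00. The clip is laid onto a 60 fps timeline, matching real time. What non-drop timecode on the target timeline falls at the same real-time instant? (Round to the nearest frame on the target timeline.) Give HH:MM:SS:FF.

Source frame index: (0×3600 + 52×60 + 28) × 60 + 0 = 188880.
Real time: 188880 / (60000/1001) = 787787/250 s.
Target frame: (787787/250) × (60) = 4726722/25 ≈ 189068.880 → 189069.
At 60 labels/s: frame 189069 → 00:52:31:09.

00:52:31:09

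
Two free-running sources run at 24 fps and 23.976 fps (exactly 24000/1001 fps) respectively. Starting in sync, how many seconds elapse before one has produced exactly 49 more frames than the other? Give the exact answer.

49049/24 seconds

The gap grows by |24000/1001 − 24| = 24/1001 frames per second.
Time for a 49-frame gap: 49 ÷ (24/1001) = 49049/24 s.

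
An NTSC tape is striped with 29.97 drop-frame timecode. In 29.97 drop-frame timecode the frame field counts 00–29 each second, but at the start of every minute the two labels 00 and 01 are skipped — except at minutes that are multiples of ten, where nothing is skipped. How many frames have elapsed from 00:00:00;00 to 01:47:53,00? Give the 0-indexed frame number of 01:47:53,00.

193996

Complete 10-minute blocks: 10, each 17982 frames → 179820.
Remaining 7 whole minutes in the current block: 1800 + 6 × 1798 = 12588 frames.
Within the current minute: 53 × 30 + 0 − 2 = 1588 (labels ;00/;01 skipped at this minute). Total = 179820 + 12588 + 1588 = 193996.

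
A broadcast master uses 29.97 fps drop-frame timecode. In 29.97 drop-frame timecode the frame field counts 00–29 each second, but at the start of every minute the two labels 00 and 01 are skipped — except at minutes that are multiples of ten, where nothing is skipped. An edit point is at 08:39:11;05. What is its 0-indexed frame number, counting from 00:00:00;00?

Complete 10-minute blocks: 51, each 17982 frames → 917082.
Remaining 9 whole minutes in the current block: 1800 + 8 × 1798 = 16184 frames.
Within the current minute: 11 × 30 + 5 − 2 = 333 (labels ;00/;01 skipped at this minute). Total = 917082 + 16184 + 333 = 933599.

933599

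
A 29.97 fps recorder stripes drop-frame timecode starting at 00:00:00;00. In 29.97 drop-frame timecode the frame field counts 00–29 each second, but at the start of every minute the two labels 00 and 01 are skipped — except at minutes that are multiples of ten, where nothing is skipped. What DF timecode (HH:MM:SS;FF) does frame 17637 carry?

Each 10-minute DF block holds 10 × 60 × 30 − 9 × 2 = 17982 frames. 17637 ÷ 17982 → 0 full blocks, remainder 17637.
Within the partial block the first minute is 1800 frames and each further minute 1798, so 9 further minute boundaries passed. Total skipped labels = 18 × 0 + 2 × 9 = 18.
Non-drop label index = 17637 + 18 = 17655; at 30 labels/s that is 00:09:48:15, i.e. DF 00:09:48;15.

00:09:48;15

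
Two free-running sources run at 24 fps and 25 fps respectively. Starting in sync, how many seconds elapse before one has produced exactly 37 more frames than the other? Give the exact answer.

37 seconds

The gap grows by |25 − 24| = 1 frame per second.
Time for a 37-frame gap: 37 ÷ (1) = 37 s.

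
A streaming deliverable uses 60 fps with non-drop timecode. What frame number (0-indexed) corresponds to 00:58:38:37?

frame 211117

Total seconds to the label: (0 × 3600 + 58 × 60 + 38) = 3518.
Frame index = 3518 × 60 + 37 = 211117.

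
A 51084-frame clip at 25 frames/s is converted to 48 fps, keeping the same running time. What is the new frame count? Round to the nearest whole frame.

Frames at target rate = 51084 × (48) / (25) = 2452032/25 ≈ 98081.280.
Nearest whole frame: 98081.

98081 frames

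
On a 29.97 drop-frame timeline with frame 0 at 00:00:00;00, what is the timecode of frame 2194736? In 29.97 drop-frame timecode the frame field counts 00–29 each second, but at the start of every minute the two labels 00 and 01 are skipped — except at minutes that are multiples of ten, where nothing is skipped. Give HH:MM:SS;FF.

Each 10-minute DF block holds 10 × 60 × 30 − 9 × 2 = 17982 frames. 2194736 ÷ 17982 → 122 full blocks, remainder 932.
Within the partial block the first minute is 1800 frames and each further minute 1798, so 0 further minute boundaries passed. Total skipped labels = 18 × 122 + 2 × 0 = 2196.
Non-drop label index = 2194736 + 2196 = 2196932; at 30 labels/s that is 20:20:31:02, i.e. DF 20:20:31;02.

20:20:31;02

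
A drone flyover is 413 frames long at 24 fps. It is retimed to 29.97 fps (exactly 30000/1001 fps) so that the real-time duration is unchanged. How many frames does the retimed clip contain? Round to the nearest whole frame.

Frames at target rate = 413 × (30000/1001) / (24) = 73750/143 ≈ 515.734.
Nearest whole frame: 516.

516 frames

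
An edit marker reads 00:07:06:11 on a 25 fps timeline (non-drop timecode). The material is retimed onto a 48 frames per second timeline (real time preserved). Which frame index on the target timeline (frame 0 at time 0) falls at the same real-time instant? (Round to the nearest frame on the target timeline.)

Source frame index: (0×3600 + 7×60 + 6) × 25 + 11 = 10661.
Real time: 10661 / (25) = 10661/25 s.
Target frame: (10661/25) × (48) = 511728/25 ≈ 20469.120 → 20469.

frame 20469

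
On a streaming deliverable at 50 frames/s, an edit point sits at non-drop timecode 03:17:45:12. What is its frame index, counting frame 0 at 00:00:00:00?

frame 593262

Total seconds to the label: (3 × 3600 + 17 × 60 + 45) = 11865.
Frame index = 11865 × 50 + 12 = 593262.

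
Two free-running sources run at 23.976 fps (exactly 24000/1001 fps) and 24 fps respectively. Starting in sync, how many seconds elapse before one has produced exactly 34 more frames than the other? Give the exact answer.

The gap grows by |24 − 24000/1001| = 24/1001 frames per second.
Time for a 34-frame gap: 34 ÷ (24/1001) = 17017/12 s.

17017/12 seconds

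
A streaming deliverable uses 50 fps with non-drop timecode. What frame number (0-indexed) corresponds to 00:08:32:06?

frame 25606

Total seconds to the label: (0 × 3600 + 8 × 60 + 32) = 512.
Frame index = 512 × 50 + 6 = 25606.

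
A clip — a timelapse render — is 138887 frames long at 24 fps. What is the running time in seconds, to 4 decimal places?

Running time = 138887 × 1/24 = 138887/24 s ≈ 5786.9583 s.

5786.9583 seconds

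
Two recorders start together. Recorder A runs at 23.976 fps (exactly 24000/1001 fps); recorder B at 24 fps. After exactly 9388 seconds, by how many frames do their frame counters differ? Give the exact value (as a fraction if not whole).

A emits 24000/1001 × 9388 = 225312000/1001 frames; B emits 24 × 9388 = 225312.
Difference = 225312/1001 frames (≈ 225.0869); B is ahead of A.

225312/1001 frames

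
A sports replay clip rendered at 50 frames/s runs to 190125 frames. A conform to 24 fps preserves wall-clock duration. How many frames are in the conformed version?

91260 frames

Target frames = source frames × (target rate / source rate) = 190125 × (24)/(50) = 190125 × 12/25 = 91260.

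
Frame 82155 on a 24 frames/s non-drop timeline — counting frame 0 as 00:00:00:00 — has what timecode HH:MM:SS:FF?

82155 ÷ 24 = 3423 full seconds, remainder 3 frames.
3423 s = 0 h 57 min 3 s.
Timecode: 00:57:03:03.

00:57:03:03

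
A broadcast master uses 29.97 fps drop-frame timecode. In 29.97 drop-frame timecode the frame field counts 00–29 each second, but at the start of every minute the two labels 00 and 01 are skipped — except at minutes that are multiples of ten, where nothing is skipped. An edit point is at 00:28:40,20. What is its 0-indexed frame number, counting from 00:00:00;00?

Complete 10-minute blocks: 2, each 17982 frames → 35964.
Remaining 8 whole minutes in the current block: 1800 + 7 × 1798 = 14386 frames.
Within the current minute: 40 × 30 + 20 − 2 = 1218 (labels ;00/;01 skipped at this minute). Total = 35964 + 14386 + 1218 = 51568.

51568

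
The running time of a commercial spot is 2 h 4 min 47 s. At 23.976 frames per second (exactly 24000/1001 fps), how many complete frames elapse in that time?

2 h 4 min 47 s = 7487 s.
Frames = 7487 × 24000/1001 = 179688000/1001 ≈ 179508.4915.
Complete frames: 179508.

179508 frames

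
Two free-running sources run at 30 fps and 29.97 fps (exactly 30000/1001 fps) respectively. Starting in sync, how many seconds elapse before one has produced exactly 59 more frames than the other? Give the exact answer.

59059/30 seconds

The gap grows by |30000/1001 − 30| = 30/1001 frames per second.
Time for a 59-frame gap: 59 ÷ (30/1001) = 59059/30 s.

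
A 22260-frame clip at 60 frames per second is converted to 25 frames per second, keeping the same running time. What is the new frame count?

9275 frames

Target frames = source frames × (target rate / source rate) = 22260 × (25)/(60) = 22260 × 5/12 = 9275.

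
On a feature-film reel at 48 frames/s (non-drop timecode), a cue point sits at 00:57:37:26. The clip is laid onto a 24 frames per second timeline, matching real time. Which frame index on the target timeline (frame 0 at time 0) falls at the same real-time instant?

frame 82981

Source frame index: (0×3600 + 57×60 + 37) × 48 + 26 = 165962.
Real time: 165962 / (48) = 82981/24 s.
Target frame: (82981/24) × (24) = 82981.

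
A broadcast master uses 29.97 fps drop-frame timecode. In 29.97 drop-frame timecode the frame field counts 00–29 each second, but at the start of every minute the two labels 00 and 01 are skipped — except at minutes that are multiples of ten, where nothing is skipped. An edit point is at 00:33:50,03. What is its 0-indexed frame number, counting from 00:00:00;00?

60843

Complete 10-minute blocks: 3, each 17982 frames → 53946.
Remaining 3 whole minutes in the current block: 1800 + 2 × 1798 = 5396 frames.
Within the current minute: 50 × 30 + 3 − 2 = 1501 (labels ;00/;01 skipped at this minute). Total = 53946 + 5396 + 1501 = 60843.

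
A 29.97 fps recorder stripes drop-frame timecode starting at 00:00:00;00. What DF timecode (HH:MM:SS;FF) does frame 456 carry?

Ten DF minutes hold 17982 frames, so frame 456 lies in block 0 (frames 0–17981) with 456 frames into that block.
The block's first minute is 1800 frames and the rest 1798 each; 456 frames reaches minute 0, so 0 × 18 + 0 × 2 = 0 labels have been skipped so far.
Adding those back, label number 456 + 0 = 456 at 30 labels/s is 15 s + 6 f = 0 h 0 min 15 s frame 6, i.e. 00:00:15;06.

00:00:15;06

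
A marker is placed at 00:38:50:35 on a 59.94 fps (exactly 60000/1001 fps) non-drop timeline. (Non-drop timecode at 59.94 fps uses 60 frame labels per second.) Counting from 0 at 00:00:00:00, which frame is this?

139835

Total seconds to the label: (0 × 3600 + 38 × 60 + 50) = 2330.
Frame index = 2330 × 60 + 35 = 139835.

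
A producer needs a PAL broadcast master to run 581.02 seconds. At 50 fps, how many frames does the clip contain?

Frames = 581.02 × 50 = 29051.

29051 frames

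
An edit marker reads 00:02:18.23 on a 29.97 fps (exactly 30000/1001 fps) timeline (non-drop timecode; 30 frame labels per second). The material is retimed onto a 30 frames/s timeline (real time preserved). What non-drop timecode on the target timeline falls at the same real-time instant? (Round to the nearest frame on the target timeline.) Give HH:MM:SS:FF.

00:02:18:27

Source frame index: (0×3600 + 2×60 + 18) × 30 + 23 = 4163.
Real time: 4163 / (30000/1001) = 4167163/30000 s.
Target frame: (4167163/30000) × (30) = 4167163/1000 ≈ 4167.163 → 4167.
At 30 labels/s: frame 4167 → 00:02:18:27.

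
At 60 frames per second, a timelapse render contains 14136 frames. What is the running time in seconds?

235.6 seconds

Running time = 14136 / (60) = 235.6 s.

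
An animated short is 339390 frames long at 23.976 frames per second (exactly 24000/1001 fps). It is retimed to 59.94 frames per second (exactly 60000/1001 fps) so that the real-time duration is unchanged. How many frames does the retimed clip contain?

Target frames = source frames × (target rate / source rate) = 339390 × (60000/1001)/(24000/1001) = 339390 × 5/2 = 848475.

848475 frames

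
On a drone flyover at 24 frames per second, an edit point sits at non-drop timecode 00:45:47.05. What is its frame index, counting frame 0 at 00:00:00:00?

frame 65933

Total seconds to the label: (0 × 3600 + 45 × 60 + 47) = 2747.
Frame index = 2747 × 24 + 5 = 65933.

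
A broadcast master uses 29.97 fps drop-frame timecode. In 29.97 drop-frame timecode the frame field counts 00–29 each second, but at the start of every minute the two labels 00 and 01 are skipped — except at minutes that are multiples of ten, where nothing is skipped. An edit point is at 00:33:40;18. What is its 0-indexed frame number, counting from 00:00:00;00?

60558

Complete 10-minute blocks: 3, each 17982 frames → 53946.
Remaining 3 whole minutes in the current block: 1800 + 2 × 1798 = 5396 frames.
Within the current minute: 40 × 30 + 18 − 2 = 1216 (labels ;00/;01 skipped at this minute). Total = 53946 + 5396 + 1216 = 60558.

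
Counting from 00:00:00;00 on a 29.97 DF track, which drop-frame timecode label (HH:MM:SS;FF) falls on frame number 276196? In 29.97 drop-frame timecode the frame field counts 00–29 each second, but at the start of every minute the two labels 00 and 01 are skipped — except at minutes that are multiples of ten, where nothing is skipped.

Each 10-minute DF block holds 10 × 60 × 30 − 9 × 2 = 17982 frames. 276196 ÷ 17982 → 15 full blocks, remainder 6466.
Within the partial block the first minute is 1800 frames and each further minute 1798, so 3 further minute boundaries passed. Total skipped labels = 18 × 15 + 2 × 3 = 276.
Non-drop label index = 276196 + 276 = 276472; at 30 labels/s that is 02:33:35:22, i.e. DF 02:33:35;22.

02:33:35;22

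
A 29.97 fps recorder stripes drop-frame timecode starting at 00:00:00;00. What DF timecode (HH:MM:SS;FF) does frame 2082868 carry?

19:18:18;14

Ten DF minutes hold 17982 frames, so frame 2082868 lies in block 115 (frames 2067930–2085911) with 14938 frames into that block.
The block's first minute is 1800 frames and the rest 1798 each; 14938 frames reaches minute 8, so 115 × 18 + 8 × 2 = 2086 labels have been skipped so far.
Adding those back, label number 2082868 + 2086 = 2084954 at 30 labels/s is 69498 s + 14 f = 19 h 18 min 18 s frame 14, i.e. 19:18:18;14.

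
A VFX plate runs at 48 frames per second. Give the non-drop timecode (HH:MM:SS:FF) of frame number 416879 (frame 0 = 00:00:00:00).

416879 ÷ 48 = 8684 full seconds, remainder 47 frames.
8684 s = 2 h 24 min 44 s.
Timecode: 02:24:44:47.

02:24:44:47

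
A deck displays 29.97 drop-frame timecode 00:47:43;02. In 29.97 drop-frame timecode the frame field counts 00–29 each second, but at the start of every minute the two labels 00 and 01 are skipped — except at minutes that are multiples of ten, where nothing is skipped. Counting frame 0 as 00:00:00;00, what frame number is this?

85806

As if non-drop at 30 labels/s: (0 × 3600 + 47 × 60 + 43) × 30 + 2 = 85892.
Minute boundaries passed: 47; those not divisible by 10: 47 − 4 = 43; dropped labels = 2 × 43 = 86.
Actual frame index = 85892 − 86 = 85806.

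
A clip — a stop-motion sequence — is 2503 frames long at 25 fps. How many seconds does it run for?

100.12 seconds

Running time = 2503 / (25) = 100.12 s.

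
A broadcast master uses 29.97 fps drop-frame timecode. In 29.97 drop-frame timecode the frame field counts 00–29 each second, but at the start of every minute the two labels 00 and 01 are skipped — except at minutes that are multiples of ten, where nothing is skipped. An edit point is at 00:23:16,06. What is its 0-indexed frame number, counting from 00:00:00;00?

Complete 10-minute blocks: 2, each 17982 frames → 35964.
Remaining 3 whole minutes in the current block: 1800 + 2 × 1798 = 5396 frames.
Within the current minute: 16 × 30 + 6 − 2 = 484 (labels ;00/;01 skipped at this minute). Total = 35964 + 5396 + 484 = 41844.

41844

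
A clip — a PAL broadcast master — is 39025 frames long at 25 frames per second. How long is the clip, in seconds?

Running time = 39025 / (25) = 1561 s.

1561 seconds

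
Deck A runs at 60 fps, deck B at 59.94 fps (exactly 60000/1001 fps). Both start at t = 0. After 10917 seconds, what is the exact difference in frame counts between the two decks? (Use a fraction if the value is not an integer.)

655020/1001 frames

A emits 60 × 10917 = 655020 frames; B emits 60000/1001 × 10917 = 655020000/1001.
Difference = 655020/1001 frames (≈ 654.3656); B is behind A.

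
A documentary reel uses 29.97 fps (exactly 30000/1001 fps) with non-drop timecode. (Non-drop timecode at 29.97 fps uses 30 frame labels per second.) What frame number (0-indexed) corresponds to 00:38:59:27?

Total seconds to the label: (0 × 3600 + 38 × 60 + 59) = 2339.
Frame index = 2339 × 30 + 27 = 70197.

70197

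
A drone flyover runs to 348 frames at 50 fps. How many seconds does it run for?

6.96 seconds

Running time = 348 / (50) = 6.96 s.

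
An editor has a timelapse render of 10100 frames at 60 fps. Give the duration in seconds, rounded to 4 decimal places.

Running time = 10100 × 1/60 = 505/3 s ≈ 168.3333 s.

168.3333 seconds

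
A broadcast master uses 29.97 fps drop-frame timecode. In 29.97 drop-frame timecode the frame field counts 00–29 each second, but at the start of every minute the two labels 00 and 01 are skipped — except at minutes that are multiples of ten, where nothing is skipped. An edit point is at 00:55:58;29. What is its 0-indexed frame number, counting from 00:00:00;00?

100669

Complete 10-minute blocks: 5, each 17982 frames → 89910.
Remaining 5 whole minutes in the current block: 1800 + 4 × 1798 = 8992 frames.
Within the current minute: 58 × 30 + 29 − 2 = 1767 (labels ;00/;01 skipped at this minute). Total = 89910 + 8992 + 1767 = 100669.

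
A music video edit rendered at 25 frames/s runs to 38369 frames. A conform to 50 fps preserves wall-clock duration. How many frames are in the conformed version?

Target frames = source frames × (target rate / source rate) = 38369 × (50)/(25) = 38369 × 2 = 76738.

76738 frames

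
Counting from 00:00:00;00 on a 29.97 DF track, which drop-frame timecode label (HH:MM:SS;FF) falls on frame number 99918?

00:55:33;28

Ten DF minutes hold 17982 frames, so frame 99918 lies in block 5 (frames 89910–107891) with 10008 frames into that block.
The block's first minute is 1800 frames and the rest 1798 each; 10008 frames reaches minute 5, so 5 × 18 + 5 × 2 = 100 labels have been skipped so far.
Adding those back, label number 99918 + 100 = 100018 at 30 labels/s is 3333 s + 28 f = 0 h 55 min 33 s frame 28, i.e. 00:55:33;28.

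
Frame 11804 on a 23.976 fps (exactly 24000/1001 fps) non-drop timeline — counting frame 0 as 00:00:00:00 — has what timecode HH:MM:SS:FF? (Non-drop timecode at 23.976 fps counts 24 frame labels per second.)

11804 ÷ 24 = 491 full seconds, remainder 20 frames.
491 s = 0 h 8 min 11 s.
Timecode: 00:08:11:20.

00:08:11:20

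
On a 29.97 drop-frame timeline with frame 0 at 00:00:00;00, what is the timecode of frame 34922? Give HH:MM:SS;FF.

Ten DF minutes hold 17982 frames, so frame 34922 lies in block 1 (frames 17982–35963) with 16940 frames into that block.
The block's first minute is 1800 frames and the rest 1798 each; 16940 frames reaches minute 9, so 1 × 18 + 9 × 2 = 36 labels have been skipped so far.
Adding those back, label number 34922 + 36 = 34958 at 30 labels/s is 1165 s + 8 f = 0 h 19 min 25 s frame 8, i.e. 00:19:25;08.

00:19:25;08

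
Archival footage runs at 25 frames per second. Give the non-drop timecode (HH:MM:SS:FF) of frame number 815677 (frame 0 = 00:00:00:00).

09:03:47:02

815677 ÷ 25 = 32627 full seconds, remainder 2 frames.
32627 s = 9 h 3 min 47 s.
Timecode: 09:03:47:02.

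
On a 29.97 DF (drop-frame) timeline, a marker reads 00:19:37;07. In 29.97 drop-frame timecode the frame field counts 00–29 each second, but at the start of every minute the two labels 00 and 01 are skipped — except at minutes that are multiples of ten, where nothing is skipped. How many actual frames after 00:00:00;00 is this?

35281

As if non-drop at 30 labels/s: (0 × 3600 + 19 × 60 + 37) × 30 + 7 = 35317.
Minute boundaries passed: 19; those not divisible by 10: 19 − 1 = 18; dropped labels = 2 × 18 = 36.
Actual frame index = 35317 − 36 = 35281.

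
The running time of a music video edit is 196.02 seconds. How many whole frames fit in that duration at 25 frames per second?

Frames = 196.02 × 25 = 9801/2 ≈ 4900.5000.
Complete frames: 4900.

4900 frames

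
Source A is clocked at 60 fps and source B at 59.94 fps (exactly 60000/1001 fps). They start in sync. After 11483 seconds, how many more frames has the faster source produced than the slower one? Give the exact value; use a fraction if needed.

A emits 60 × 11483 = 688980 frames; B emits 60000/1001 × 11483 = 688980000/1001.
Difference = 688980/1001 frames (≈ 688.2917); B is behind A.

688980/1001 frames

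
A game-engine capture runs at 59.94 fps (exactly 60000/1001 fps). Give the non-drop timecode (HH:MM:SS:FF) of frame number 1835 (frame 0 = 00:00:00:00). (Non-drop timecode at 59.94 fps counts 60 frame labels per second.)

1835 ÷ 60 = 30 full seconds, remainder 35 frames.
30 s = 0 h 0 min 30 s.
Timecode: 00:00:30:35.

00:00:30:35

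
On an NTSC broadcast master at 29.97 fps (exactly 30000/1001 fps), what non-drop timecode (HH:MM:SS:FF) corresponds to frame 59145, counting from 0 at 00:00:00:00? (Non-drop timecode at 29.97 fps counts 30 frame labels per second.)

59145 ÷ 30 = 1971 full seconds, remainder 15 frames.
1971 s = 0 h 32 min 51 s.
Timecode: 00:32:51:15.

00:32:51:15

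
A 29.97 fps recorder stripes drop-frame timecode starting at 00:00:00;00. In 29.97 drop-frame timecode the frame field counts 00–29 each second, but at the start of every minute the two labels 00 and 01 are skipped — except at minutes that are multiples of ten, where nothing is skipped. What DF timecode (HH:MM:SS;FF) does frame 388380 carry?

03:35:58;28

Ten DF minutes hold 17982 frames, so frame 388380 lies in block 21 (frames 377622–395603) with 10758 frames into that block.
The block's first minute is 1800 frames and the rest 1798 each; 10758 frames reaches minute 5, so 21 × 18 + 5 × 2 = 388 labels have been skipped so far.
Adding those back, label number 388380 + 388 = 388768 at 30 labels/s is 12958 s + 28 f = 3 h 35 min 58 s frame 28, i.e. 03:35:58;28.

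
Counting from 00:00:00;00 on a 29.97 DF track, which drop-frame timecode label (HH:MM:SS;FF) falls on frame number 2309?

Ten DF minutes hold 17982 frames, so frame 2309 lies in block 0 (frames 0–17981) with 2309 frames into that block.
The block's first minute is 1800 frames and the rest 1798 each; 2309 frames reaches minute 1, so 0 × 18 + 1 × 2 = 2 labels have been skipped so far.
Adding those back, label number 2309 + 2 = 2311 at 30 labels/s is 77 s + 1 f = 0 h 1 min 17 s frame 1, i.e. 00:01:17;01.

00:01:17;01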